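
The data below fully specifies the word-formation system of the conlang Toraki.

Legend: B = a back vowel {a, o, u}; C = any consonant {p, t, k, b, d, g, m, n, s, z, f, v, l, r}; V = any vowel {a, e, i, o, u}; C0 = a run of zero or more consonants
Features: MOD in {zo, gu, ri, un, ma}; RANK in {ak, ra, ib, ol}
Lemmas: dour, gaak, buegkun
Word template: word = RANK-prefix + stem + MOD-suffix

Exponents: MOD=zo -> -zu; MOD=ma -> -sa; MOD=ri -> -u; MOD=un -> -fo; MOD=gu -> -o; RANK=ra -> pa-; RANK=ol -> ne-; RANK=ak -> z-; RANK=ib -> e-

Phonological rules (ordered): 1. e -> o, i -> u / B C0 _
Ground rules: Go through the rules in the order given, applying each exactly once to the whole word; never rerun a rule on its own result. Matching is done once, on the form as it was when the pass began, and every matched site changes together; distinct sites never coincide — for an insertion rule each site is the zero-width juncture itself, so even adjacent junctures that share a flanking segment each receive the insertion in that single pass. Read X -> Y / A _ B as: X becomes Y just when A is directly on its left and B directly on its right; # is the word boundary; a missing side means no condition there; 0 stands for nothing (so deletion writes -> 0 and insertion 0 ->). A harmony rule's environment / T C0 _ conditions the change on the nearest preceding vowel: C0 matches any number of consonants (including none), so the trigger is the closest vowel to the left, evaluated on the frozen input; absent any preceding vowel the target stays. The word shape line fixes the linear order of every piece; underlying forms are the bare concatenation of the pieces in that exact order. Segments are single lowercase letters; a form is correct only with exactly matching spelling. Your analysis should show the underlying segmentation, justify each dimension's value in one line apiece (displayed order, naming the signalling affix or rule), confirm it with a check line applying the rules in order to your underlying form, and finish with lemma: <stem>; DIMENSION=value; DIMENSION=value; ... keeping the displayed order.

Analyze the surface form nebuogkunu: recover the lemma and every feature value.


underlying: ne-buegkun-u
MOD=ri - signalled by the affix -u
RANK=ol - signalled by the affix ne-
check: nebuegkunu -> nebuogkunu
lemma: buegkun; MOD=ri; RANK=ol


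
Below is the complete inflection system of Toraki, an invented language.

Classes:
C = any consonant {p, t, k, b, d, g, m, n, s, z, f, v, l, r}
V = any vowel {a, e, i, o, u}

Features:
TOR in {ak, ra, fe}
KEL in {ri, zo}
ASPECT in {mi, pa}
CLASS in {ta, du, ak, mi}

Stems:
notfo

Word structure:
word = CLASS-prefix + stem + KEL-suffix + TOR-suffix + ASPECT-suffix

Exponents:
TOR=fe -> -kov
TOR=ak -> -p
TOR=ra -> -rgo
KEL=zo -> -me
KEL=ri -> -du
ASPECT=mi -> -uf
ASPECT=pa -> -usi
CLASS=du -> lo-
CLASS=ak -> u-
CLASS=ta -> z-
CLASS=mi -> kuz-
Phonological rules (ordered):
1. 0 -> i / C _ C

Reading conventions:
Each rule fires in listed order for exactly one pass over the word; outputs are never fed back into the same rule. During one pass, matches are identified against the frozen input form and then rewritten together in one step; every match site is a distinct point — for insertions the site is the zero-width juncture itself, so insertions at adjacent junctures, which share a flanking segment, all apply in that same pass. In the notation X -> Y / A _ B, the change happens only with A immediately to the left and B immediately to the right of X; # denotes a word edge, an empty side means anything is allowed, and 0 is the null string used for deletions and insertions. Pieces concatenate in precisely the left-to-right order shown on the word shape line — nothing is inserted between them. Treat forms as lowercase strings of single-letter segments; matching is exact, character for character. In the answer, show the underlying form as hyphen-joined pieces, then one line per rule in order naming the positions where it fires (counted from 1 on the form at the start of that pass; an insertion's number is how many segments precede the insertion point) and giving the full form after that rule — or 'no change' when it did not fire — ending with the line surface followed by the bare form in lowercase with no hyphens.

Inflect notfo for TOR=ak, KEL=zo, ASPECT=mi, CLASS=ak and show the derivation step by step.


underlying: u-notfo-me-p-uf
1. 0 -> i / C _ C: inserts after position(s) 4: unotifomepuf
surface: unotifomepuf


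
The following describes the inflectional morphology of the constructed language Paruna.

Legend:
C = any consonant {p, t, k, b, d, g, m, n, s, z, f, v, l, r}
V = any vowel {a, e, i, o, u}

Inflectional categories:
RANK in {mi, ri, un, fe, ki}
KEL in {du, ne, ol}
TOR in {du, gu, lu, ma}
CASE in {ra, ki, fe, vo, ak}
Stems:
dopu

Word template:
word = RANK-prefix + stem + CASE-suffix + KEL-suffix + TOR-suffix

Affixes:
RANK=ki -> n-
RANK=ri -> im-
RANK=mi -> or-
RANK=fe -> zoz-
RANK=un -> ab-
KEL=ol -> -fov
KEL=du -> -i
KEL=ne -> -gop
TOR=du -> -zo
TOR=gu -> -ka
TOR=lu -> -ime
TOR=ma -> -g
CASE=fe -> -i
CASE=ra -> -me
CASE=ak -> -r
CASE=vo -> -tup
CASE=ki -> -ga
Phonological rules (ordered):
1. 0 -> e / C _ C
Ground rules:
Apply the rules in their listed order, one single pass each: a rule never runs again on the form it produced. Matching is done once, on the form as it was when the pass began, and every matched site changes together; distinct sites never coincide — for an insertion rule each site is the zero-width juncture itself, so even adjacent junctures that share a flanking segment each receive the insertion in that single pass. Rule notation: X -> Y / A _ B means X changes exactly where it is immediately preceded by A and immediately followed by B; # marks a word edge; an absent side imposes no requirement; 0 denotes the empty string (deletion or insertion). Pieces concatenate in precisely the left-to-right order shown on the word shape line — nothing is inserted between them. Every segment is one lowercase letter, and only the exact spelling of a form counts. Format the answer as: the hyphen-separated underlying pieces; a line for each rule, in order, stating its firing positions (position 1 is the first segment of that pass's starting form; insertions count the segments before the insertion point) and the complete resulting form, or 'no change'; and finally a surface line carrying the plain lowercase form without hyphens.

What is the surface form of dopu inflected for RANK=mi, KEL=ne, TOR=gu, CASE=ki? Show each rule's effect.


underlying: or-dopu-ga-gop-ka
1. 0 -> e / C _ C: inserts after position(s) 2, 11: oredopugagopeka
surface: oredopugagopeka


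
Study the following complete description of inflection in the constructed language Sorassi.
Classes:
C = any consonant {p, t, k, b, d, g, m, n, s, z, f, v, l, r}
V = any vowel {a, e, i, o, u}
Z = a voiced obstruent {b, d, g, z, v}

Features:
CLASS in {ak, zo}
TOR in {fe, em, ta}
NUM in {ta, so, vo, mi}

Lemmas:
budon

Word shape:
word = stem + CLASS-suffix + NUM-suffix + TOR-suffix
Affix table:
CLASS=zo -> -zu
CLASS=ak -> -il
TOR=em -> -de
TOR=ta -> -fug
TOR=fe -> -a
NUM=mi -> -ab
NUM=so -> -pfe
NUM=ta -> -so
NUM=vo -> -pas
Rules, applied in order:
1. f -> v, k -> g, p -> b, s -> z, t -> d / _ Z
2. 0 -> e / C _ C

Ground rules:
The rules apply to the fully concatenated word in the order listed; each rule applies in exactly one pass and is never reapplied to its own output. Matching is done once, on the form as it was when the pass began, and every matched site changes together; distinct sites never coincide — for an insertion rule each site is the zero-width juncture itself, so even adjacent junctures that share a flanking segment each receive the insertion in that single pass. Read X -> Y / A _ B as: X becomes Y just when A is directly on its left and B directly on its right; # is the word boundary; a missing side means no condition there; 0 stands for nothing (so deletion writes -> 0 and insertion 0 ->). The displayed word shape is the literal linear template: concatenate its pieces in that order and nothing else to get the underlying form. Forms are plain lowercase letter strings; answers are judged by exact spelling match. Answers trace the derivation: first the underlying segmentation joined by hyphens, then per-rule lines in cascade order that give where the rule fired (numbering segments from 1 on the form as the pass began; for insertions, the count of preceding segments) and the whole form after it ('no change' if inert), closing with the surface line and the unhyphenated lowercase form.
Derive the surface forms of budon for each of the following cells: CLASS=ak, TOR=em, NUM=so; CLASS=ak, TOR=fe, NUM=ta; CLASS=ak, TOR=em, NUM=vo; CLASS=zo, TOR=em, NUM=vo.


cell CLASS=ak, TOR=em, NUM=so:
underlying: budon-il-pfe-de
1. f -> v, k -> g, p -> b, s -> z, t -> d / _ Z: no change
2. 0 -> e / C _ C: inserts after position(s) 7, 8: budonilepefede
surface: budonilepefede

cell CLASS=ak, TOR=fe, NUM=ta:
underlying: budon-il-so-a
1. f -> v, k -> g, p -> b, s -> z, t -> d / _ Z: no change
2. 0 -> e / C _ C: inserts after position(s) 7: budonilesoa
surface: budonilesoa

cell CLASS=ak, TOR=em, NUM=vo:
underlying: budon-il-pas-de
1. f -> v, k -> g, p -> b, s -> z, t -> d / _ Z: fires at position(s) 10: budonilpazde
2. 0 -> e / C _ C: inserts after position(s) 7, 10: budonilepazede
surface: budonilepazede

cell CLASS=zo, TOR=em, NUM=vo:
underlying: budon-zu-pas-de
1. f -> v, k -> g, p -> b, s -> z, t -> d / _ Z: fires at position(s) 10: budonzupazde
2. 0 -> e / C _ C: inserts after position(s) 5, 10: budonezupazede
surface: budonezupazede


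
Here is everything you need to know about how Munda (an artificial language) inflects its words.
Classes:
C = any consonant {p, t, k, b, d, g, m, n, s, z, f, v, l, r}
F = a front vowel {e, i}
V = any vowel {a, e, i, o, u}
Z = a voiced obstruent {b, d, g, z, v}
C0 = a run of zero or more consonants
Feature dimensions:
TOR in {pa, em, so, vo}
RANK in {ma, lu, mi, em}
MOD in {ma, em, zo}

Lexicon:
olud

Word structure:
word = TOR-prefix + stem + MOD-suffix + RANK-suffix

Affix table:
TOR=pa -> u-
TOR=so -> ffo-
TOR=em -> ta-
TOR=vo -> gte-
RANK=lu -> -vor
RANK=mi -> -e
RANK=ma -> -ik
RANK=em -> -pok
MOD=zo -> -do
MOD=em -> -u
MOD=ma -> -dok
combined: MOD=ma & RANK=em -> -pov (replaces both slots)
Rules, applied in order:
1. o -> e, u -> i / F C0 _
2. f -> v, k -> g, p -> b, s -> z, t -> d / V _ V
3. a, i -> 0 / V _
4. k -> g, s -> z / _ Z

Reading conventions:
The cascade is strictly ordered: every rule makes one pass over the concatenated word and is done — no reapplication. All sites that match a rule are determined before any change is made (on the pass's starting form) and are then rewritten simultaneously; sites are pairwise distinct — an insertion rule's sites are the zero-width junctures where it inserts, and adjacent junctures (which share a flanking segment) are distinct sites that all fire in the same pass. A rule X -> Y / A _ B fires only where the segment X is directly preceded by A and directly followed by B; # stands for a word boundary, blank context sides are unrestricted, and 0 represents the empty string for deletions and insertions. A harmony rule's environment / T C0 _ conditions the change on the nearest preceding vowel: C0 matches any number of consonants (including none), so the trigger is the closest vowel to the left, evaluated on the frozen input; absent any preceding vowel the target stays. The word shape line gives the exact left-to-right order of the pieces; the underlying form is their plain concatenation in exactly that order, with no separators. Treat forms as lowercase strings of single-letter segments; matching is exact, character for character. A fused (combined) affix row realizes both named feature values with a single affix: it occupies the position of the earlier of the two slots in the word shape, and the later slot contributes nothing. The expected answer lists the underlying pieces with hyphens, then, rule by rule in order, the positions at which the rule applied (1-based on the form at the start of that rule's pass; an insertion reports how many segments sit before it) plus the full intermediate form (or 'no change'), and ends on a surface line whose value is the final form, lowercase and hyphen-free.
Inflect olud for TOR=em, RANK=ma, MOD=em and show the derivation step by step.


underlying: ta-olud-u-ik
1. o -> e, u -> i / F C0 _: no change
2. f -> v, k -> g, p -> b, s -> z, t -> d / V _ V: no change
3. a, i -> 0 / V _: fires at position(s) 8: taoluduk
4. k -> g, s -> z / _ Z: no change
surface: taoluduk


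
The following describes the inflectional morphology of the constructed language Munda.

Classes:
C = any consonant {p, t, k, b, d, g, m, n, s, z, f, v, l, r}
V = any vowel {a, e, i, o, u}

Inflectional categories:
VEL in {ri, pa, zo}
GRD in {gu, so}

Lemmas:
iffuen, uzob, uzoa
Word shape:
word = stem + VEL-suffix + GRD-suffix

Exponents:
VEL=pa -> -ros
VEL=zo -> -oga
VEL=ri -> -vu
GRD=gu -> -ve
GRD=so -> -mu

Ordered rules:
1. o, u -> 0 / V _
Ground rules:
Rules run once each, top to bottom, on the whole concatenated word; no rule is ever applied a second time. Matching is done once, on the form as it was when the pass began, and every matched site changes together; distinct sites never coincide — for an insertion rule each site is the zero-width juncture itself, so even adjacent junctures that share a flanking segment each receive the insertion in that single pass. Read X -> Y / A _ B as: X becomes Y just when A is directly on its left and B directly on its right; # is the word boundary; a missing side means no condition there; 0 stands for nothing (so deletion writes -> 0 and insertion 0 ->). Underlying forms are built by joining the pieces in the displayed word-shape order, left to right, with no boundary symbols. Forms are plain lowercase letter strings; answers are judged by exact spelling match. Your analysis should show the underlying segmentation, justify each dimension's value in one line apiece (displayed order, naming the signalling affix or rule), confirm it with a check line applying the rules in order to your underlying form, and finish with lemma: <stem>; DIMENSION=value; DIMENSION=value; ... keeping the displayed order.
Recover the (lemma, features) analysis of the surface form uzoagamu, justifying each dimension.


underlying: uzoa-oga-mu
VEL=zo - signalled by the affix -oga
GRD=so - signalled by the affix -mu
check: uzoaogamu -> uzoagamu
lemma: uzoa; VEL=zo; GRD=so


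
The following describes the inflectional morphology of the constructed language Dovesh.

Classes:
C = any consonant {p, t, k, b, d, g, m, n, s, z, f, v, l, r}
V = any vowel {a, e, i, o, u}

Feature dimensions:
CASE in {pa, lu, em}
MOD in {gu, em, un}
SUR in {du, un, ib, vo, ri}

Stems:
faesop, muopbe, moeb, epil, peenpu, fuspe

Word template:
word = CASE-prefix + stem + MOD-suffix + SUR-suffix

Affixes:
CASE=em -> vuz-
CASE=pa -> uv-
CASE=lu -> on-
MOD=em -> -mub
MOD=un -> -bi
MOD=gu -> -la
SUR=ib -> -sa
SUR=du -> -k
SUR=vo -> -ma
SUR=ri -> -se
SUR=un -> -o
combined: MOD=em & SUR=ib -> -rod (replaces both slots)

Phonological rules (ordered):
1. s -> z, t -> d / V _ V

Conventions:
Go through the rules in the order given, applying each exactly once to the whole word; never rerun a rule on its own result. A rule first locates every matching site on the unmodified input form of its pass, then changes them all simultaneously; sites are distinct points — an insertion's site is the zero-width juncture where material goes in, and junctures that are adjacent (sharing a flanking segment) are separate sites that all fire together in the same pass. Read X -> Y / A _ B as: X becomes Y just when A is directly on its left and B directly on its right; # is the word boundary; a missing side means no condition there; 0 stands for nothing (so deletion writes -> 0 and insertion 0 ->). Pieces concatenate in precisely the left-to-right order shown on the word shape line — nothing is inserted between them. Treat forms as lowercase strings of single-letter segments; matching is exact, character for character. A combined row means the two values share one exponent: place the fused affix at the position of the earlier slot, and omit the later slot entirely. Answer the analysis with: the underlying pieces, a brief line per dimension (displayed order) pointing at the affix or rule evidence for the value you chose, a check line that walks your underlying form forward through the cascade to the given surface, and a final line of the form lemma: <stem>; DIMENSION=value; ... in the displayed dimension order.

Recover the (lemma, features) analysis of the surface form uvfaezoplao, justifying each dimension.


underlying: uv-faesop-la-o
CASE=pa - signalled by the affix uv-
MOD=gu - signalled by the affix -la
SUR=un - signalled by the affix -o
check: uvfaesoplao -> uvfaezoplao
lemma: faesop; CASE=pa; MOD=gu; SUR=un


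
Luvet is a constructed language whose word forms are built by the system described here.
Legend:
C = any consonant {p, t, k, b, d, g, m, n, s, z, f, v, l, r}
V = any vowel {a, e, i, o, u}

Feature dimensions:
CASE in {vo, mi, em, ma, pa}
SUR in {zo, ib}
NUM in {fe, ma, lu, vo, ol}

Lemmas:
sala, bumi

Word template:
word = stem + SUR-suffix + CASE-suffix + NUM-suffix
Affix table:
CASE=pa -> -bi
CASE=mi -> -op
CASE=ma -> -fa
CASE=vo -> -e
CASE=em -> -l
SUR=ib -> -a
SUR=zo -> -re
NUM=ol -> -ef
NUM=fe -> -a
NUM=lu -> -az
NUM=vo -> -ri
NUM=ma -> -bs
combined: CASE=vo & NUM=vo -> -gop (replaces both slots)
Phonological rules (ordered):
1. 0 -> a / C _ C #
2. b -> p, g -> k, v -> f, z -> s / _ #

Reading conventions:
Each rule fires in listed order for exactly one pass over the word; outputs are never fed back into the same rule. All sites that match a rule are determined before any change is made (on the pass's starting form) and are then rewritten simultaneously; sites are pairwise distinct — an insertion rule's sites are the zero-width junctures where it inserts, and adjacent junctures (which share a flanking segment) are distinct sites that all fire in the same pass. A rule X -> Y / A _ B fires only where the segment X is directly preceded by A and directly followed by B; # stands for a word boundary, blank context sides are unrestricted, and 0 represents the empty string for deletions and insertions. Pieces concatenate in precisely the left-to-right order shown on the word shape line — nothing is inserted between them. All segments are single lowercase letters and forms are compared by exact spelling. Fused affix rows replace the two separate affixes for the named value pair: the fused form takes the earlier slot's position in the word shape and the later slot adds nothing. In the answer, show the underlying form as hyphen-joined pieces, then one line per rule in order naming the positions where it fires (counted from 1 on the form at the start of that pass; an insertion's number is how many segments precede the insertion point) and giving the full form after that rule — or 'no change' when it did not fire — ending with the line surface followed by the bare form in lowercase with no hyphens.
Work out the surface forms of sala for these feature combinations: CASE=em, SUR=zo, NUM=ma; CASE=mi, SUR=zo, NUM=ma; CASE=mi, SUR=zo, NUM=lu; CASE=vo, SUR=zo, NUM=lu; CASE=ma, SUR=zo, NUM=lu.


cell CASE=em, SUR=zo, NUM=ma:
underlying: sala-re-l-bs
1. 0 -> a / C _ C #: inserts after position(s) 8: salarelbas
2. b -> p, g -> k, v -> f, z -> s / _ #: no change
surface: salarelbas

cell CASE=mi, SUR=zo, NUM=ma:
underlying: sala-re-op-bs
1. 0 -> a / C _ C #: inserts after position(s) 9: salareopbas
2. b -> p, g -> k, v -> f, z -> s / _ #: no change
surface: salareopbas

cell CASE=mi, SUR=zo, NUM=lu:
underlying: sala-re-op-az
1. 0 -> a / C _ C #: no change
2. b -> p, g -> k, v -> f, z -> s / _ #: fires at position(s) 10: salareopas
surface: salareopas

cell CASE=vo, SUR=zo, NUM=lu:
underlying: sala-re-e-az
1. 0 -> a / C _ C #: no change
2. b -> p, g -> k, v -> f, z -> s / _ #: fires at position(s) 9: salareeas
surface: salareeas

cell CASE=ma, SUR=zo, NUM=lu:
underlying: sala-re-fa-az
1. 0 -> a / C _ C #: no change
2. b -> p, g -> k, v -> f, z -> s / _ #: fires at position(s) 10: salarefaas
surface: salarefaas


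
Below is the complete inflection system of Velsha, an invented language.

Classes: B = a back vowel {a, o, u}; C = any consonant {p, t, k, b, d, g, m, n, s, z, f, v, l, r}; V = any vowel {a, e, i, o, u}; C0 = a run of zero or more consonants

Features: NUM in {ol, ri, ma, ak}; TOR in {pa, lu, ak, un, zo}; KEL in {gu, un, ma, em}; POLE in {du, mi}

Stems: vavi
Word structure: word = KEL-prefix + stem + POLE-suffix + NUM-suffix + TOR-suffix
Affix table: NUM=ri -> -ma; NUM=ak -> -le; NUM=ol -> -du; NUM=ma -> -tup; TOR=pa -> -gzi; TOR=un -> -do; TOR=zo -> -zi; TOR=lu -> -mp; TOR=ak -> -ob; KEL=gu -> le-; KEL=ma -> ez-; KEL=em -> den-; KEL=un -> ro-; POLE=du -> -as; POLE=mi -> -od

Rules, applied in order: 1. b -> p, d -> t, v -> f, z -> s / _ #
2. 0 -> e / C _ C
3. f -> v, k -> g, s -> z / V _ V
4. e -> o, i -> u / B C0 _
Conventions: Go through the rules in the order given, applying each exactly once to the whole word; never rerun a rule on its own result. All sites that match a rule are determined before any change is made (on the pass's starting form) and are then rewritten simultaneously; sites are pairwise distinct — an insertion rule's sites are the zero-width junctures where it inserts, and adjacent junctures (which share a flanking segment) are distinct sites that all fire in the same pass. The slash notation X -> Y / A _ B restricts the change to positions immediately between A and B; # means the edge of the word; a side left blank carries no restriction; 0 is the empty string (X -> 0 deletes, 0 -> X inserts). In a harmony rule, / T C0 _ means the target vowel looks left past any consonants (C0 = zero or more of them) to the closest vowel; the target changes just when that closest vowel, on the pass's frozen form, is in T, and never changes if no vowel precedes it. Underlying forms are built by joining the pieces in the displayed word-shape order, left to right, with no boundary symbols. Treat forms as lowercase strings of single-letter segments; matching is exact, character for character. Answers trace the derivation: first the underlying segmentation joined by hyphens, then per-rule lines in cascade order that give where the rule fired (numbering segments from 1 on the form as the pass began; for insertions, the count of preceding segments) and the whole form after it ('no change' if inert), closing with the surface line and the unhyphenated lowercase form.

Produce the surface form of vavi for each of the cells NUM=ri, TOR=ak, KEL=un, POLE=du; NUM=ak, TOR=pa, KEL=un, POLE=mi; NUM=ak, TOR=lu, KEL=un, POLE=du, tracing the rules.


cell NUM=ri, TOR=ak, KEL=un, POLE=du:
underlying: ro-vavi-as-ma-ob
1. b -> p, d -> t, v -> f, z -> s / _ #: fires at position(s) 12: rovaviasmaop
2. 0 -> e / C _ C: inserts after position(s) 8: rovaviasemaop
3. f -> v, k -> g, s -> z / V _ V: fires at position(s) 8: rovaviazemaop
4. e -> o, i -> u / B C0 _: fires at position(s) 6, 9: rovavuazomaop
surface: rovavuazomaop

cell NUM=ak, TOR=pa, KEL=un, POLE=mi:
underlying: ro-vavi-od-le-gzi
1. b -> p, d -> t, v -> f, z -> s / _ #: no change
2. 0 -> e / C _ C: inserts after position(s) 8, 11: rovaviodelegezi
3. f -> v, k -> g, s -> z / V _ V: no change
4. e -> o, i -> u / B C0 _: fires at position(s) 6, 9: rovavuodolegezi
surface: rovavuodolegezi

cell NUM=ak, TOR=lu, KEL=un, POLE=du:
underlying: ro-vavi-as-le-mp
1. b -> p, d -> t, v -> f, z -> s / _ #: no change
2. 0 -> e / C _ C: inserts after position(s) 8, 11: rovaviaselemep
3. f -> v, k -> g, s -> z / V _ V: fires at position(s) 8: rovaviazelemep
4. e -> o, i -> u / B C0 _: fires at position(s) 6, 9: rovavuazolemep
surface: rovavuazolemep


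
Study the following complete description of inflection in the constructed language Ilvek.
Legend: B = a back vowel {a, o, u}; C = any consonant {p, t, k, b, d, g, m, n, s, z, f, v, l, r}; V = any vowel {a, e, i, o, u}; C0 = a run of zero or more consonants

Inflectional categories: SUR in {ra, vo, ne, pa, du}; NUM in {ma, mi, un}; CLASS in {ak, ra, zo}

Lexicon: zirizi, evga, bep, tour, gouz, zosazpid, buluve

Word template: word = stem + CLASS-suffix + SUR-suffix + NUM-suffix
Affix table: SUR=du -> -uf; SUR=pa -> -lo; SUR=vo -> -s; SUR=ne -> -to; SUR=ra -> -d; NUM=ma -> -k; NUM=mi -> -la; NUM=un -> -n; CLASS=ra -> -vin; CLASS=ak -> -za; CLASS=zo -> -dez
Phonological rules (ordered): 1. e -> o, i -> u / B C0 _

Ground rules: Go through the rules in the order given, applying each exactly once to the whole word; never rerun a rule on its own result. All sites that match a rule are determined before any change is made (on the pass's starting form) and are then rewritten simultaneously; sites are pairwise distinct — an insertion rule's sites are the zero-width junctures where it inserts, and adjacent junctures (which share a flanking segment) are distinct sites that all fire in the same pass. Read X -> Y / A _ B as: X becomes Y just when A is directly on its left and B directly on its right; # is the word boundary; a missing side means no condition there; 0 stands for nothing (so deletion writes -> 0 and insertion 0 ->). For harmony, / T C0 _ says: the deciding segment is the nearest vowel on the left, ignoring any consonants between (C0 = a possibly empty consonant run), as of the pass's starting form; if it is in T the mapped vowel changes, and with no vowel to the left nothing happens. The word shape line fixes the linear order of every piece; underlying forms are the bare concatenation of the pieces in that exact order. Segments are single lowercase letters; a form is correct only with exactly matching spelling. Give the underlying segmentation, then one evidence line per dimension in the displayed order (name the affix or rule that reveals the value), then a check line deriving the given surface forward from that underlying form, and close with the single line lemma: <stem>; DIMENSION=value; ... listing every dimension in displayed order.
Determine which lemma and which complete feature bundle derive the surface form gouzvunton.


underlying: gouz-vin-to-n
SUR=ne - signalled by the affix -to
NUM=un - signalled by the affix -n
CLASS=ra - signalled by the affix -vin
check: gouzvinton -> gouzvunton
lemma: gouz; SUR=ne; NUM=un; CLASS=ra


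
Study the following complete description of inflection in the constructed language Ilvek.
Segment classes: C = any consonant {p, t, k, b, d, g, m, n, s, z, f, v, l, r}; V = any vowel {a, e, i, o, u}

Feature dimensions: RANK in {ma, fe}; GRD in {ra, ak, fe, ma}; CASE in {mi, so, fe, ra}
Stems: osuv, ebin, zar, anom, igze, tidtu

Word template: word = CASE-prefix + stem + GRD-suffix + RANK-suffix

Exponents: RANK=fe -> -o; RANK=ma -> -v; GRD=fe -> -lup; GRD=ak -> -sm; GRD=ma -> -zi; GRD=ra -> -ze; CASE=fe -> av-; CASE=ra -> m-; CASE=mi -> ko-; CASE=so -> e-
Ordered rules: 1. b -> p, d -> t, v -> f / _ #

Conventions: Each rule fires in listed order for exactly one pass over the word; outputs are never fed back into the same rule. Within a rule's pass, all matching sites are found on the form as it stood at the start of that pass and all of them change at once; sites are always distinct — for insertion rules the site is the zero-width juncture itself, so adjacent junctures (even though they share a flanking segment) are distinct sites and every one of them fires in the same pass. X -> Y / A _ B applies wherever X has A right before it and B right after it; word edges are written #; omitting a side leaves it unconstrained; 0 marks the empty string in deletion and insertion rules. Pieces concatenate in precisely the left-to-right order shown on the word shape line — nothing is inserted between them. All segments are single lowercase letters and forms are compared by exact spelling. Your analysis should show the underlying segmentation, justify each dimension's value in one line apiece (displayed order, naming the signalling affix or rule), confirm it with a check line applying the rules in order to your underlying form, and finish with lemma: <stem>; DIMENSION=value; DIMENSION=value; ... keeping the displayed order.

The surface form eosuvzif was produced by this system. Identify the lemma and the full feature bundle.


underlying: e-osuv-zi-v
RANK=ma - signalled by the affix -v
GRD=ma - signalled by the affix -zi
CASE=so - signalled by the affix e-
check: eosuvziv -> eosuvzif
lemma: osuv; RANK=ma; GRD=ma; CASE=so


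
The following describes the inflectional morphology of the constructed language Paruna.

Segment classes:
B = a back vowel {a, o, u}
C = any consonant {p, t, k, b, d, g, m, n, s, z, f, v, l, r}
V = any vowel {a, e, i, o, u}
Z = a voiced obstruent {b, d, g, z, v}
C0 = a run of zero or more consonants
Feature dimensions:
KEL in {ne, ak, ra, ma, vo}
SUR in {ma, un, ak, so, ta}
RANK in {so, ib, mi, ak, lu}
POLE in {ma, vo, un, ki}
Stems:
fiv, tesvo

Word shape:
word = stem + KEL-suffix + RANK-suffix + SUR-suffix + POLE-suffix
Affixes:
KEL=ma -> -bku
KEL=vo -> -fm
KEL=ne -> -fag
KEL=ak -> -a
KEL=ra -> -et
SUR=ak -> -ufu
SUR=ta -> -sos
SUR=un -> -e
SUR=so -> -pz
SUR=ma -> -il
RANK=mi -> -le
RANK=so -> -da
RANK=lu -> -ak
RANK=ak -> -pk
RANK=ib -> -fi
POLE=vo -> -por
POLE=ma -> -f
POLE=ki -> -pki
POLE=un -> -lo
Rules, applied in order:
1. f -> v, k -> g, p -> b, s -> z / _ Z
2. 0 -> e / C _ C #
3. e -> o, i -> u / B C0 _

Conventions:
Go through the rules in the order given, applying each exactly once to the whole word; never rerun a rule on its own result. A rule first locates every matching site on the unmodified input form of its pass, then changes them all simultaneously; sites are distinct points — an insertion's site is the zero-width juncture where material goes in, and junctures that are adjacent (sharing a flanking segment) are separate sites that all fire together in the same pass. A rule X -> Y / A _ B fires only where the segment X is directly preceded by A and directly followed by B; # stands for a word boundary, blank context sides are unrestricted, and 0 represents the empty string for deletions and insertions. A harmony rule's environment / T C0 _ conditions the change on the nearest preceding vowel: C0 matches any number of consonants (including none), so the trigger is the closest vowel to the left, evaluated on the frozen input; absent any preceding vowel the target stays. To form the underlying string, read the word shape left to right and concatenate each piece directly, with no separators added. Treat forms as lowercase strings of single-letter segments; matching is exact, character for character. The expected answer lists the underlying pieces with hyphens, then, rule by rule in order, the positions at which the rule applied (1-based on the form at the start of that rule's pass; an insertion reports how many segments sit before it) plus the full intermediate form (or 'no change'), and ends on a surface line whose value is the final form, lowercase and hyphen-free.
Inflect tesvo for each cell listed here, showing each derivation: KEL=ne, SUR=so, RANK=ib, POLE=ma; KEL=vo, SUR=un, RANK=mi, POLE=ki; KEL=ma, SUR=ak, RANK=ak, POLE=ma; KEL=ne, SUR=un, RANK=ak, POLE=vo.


cell KEL=ne, SUR=so, RANK=ib, POLE=ma:
underlying: tesvo-fag-fi-pz-f
1. f -> v, k -> g, p -> b, s -> z / _ Z: fires at position(s) 3, 11: tezvofagfibzf
2. 0 -> e / C _ C #: inserts after position(s) 12: tezvofagfibzef
3. e -> o, i -> u / B C0 _: fires at position(s) 10: tezvofagfubzef
surface: tezvofagfubzef

cell KEL=vo, SUR=un, RANK=mi, POLE=ki:
underlying: tesvo-fm-le-e-pki
1. f -> v, k -> g, p -> b, s -> z / _ Z: fires at position(s) 3: tezvofmleepki
2. 0 -> e / C _ C #: no change
3. e -> o, i -> u / B C0 _: fires at position(s) 9: tezvofmloepki
surface: tezvofmloepki

cell KEL=ma, SUR=ak, RANK=ak, POLE=ma:
underlying: tesvo-bku-pk-ufu-f
1. f -> v, k -> g, p -> b, s -> z / _ Z: fires at position(s) 3: tezvobkupkufuf
2. 0 -> e / C _ C #: no change
3. e -> o, i -> u / B C0 _: no change
surface: tezvobkupkufuf

cell KEL=ne, SUR=un, RANK=ak, POLE=vo:
underlying: tesvo-fag-pk-e-por
1. f -> v, k -> g, p -> b, s -> z / _ Z: fires at position(s) 3: tezvofagpkepor
2. 0 -> e / C _ C #: no change
3. e -> o, i -> u / B C0 _: fires at position(s) 11: tezvofagpkopor
surface: tezvofagpkopor


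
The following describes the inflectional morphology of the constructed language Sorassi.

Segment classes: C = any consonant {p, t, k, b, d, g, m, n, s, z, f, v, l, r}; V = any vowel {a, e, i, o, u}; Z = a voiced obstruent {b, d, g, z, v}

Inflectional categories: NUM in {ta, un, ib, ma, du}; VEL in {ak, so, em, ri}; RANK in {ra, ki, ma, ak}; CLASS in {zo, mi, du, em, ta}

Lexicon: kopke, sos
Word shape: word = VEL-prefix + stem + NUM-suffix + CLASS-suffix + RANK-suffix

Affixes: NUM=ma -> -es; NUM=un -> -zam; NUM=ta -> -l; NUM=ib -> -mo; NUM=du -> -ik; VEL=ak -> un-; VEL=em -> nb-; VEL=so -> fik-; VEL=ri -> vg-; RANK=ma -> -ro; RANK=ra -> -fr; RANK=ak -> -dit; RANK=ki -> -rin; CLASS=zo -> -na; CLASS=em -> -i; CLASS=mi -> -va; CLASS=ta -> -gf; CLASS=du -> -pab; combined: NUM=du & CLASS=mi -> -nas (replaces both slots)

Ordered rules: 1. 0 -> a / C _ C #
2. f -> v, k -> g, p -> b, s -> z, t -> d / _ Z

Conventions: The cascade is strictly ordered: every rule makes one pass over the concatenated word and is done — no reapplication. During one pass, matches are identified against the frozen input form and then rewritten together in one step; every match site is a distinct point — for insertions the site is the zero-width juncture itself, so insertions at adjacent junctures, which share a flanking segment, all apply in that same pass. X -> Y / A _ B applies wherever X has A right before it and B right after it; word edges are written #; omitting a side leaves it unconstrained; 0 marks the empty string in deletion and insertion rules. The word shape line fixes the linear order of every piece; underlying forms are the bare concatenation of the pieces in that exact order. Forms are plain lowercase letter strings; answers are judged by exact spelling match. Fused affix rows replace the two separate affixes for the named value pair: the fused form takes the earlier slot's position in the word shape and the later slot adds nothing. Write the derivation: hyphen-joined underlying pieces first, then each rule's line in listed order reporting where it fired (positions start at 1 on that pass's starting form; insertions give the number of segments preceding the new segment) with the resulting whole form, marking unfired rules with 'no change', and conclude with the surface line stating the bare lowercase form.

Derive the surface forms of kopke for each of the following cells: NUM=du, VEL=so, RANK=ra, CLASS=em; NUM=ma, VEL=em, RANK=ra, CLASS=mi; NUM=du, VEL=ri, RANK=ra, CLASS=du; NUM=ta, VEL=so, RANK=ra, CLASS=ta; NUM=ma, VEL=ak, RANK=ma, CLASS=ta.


cell NUM=du, VEL=so, RANK=ra, CLASS=em:
underlying: fik-kopke-ik-i-fr
1. 0 -> a / C _ C #: inserts after position(s) 12: fikkopkeikifar
2. f -> v, k -> g, p -> b, s -> z, t -> d / _ Z: no change
surface: fikkopkeikifar

cell NUM=ma, VEL=em, RANK=ra, CLASS=mi:
underlying: nb-kopke-es-va-fr
1. 0 -> a / C _ C #: inserts after position(s) 12: nbkopkeesvafar
2. f -> v, k -> g, p -> b, s -> z, t -> d / _ Z: fires at position(s) 9: nbkopkeezvafar
surface: nbkopkeezvafar

cell NUM=du, VEL=ri, RANK=ra, CLASS=du:
underlying: vg-kopke-ik-pab-fr
1. 0 -> a / C _ C #: inserts after position(s) 13: vgkopkeikpabfar
2. f -> v, k -> g, p -> b, s -> z, t -> d / _ Z: no change
surface: vgkopkeikpabfar

cell NUM=ta, VEL=so, RANK=ra, CLASS=ta:
underlying: fik-kopke-l-gf-fr
1. 0 -> a / C _ C #: inserts after position(s) 12: fikkopkelgffar
2. f -> v, k -> g, p -> b, s -> z, t -> d / _ Z: no change
surface: fikkopkelgffar

cell NUM=ma, VEL=ak, RANK=ma, CLASS=ta:
underlying: un-kopke-es-gf-ro
1. 0 -> a / C _ C #: no change
2. f -> v, k -> g, p -> b, s -> z, t -> d / _ Z: fires at position(s) 9: unkopkeezgfro
surface: unkopkeezgfro


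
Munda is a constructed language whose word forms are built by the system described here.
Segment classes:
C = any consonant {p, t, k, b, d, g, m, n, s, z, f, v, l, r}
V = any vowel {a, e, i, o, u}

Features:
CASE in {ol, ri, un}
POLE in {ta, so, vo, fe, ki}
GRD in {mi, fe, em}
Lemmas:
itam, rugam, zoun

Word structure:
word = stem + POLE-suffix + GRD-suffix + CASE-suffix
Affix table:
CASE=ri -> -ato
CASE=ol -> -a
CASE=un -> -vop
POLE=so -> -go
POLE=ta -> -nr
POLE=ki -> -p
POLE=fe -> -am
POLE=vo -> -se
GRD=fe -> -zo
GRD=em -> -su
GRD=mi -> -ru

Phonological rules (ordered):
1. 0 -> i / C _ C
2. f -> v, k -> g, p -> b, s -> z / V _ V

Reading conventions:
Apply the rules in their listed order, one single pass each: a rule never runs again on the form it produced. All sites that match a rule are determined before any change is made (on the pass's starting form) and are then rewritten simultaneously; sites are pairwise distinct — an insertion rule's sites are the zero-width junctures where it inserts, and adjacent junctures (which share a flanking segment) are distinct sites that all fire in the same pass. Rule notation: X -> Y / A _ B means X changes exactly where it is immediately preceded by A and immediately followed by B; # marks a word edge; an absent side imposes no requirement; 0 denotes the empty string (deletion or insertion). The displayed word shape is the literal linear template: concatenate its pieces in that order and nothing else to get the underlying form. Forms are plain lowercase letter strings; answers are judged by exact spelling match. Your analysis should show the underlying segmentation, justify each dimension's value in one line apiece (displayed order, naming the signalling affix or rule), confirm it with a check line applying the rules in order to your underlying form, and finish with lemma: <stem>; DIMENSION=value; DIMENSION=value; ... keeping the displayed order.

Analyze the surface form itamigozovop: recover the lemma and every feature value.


underlying: itam-go-zo-vop
CASE=un - signalled by the affix -vop
POLE=so - signalled by the affix -go
GRD=fe - signalled by the affix -zo
check: itamgozovop -> itamigozovop -> itamigozovop
lemma: itam; CASE=un; POLE=so; GRD=fe


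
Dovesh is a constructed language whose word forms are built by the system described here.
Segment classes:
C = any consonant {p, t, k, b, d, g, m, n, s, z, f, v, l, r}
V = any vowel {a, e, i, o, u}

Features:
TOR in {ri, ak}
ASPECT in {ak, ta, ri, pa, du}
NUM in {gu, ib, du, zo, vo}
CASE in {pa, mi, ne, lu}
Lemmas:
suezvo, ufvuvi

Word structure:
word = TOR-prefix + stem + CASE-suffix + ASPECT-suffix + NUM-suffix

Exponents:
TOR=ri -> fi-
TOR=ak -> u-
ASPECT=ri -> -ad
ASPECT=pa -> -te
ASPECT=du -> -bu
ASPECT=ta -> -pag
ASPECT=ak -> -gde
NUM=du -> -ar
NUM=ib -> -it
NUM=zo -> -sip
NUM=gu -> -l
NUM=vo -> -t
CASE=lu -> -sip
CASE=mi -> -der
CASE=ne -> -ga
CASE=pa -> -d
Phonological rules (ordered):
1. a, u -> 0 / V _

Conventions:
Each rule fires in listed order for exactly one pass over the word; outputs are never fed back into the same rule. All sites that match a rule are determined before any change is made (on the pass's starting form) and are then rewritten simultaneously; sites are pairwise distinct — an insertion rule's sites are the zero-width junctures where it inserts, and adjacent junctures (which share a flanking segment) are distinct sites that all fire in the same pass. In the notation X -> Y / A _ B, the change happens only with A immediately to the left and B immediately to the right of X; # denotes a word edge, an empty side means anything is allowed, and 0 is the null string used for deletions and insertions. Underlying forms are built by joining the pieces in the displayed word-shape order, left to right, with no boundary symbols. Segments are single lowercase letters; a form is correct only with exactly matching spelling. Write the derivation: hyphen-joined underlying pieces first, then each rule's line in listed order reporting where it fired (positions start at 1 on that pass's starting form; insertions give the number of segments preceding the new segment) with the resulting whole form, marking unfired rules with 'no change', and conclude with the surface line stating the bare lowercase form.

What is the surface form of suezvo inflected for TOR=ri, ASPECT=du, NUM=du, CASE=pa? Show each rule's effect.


underlying: fi-suezvo-d-bu-ar
1. a, u -> 0 / V _: fires at position(s) 12: fisuezvodbur
surface: fisuezvodbur
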